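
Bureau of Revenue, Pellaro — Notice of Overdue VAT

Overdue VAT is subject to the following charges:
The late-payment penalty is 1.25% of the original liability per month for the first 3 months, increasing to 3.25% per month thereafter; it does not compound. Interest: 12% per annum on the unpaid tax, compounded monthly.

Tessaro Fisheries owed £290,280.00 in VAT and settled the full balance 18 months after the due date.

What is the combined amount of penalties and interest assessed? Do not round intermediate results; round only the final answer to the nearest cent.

£209,334.69

Penalty, months 1–3: 3 × 1.25% × £290,280.00 = £10,885.50
Penalty, months 4–18: 15 × 3.25% × £290,280.00 = £141,511.50
Interest (12%/yr ÷ 12 = 1%/month): £290,280.00 × ((1 + 0.01)^18 − 1) = £56,937.6892…
Penalties + interest = £152,397.0000 + £56,937.6892… = £209,334.69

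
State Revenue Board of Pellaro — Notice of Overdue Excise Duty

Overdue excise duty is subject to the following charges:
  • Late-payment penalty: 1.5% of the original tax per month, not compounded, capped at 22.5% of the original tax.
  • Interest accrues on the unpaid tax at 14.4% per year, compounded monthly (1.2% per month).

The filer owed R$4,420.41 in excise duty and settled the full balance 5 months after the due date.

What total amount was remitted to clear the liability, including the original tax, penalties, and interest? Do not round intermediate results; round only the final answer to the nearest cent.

R$5,023.61

Penalty: 5 × 1.5% × R$4,420.41 = R$331.53… (below the 22.5% cap of R$994.59…)
Interest: R$4,420.41 × ((1 + 0.012)^5 − 1) = R$4,420.41 × 0.0614574… = R$271.6668…
Total = R$4,420.41 + R$331.5308… + R$271.6668… = R$5,023.61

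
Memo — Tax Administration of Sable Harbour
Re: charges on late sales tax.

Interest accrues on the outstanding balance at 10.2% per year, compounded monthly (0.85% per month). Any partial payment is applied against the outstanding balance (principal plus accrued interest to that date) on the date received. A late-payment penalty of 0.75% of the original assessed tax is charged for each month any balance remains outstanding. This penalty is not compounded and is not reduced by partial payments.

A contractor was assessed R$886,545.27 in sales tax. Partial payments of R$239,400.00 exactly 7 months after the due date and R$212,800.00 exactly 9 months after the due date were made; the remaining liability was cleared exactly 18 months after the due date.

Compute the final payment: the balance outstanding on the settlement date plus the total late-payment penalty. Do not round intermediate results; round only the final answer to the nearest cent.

R$659,725.47

Balance at month 7: R$886,545.2700 × (1 + 0.0085)^7 = R$940,659.0429…
After R$239,400.00 payment: R$940,659.0429… − R$239,400.00 = R$701,259.0429…
Balance at month 9: R$701,259.0429… × (1 + 0.0085)^2 = R$713,231.1126…
After R$212,800.00 payment: R$713,231.1126… − R$212,800.00 = R$500,431.1126…
Balance at month 18: R$500,431.1126… × (1 + 0.0085)^9 = R$540,041.8615…
Penalty: 18 × 0.75% × R$886,545.27 = R$119,683.61…
Final settlement = outstanding balance + penalty = R$540,041.8615… + R$119,683.61… = R$659,725.47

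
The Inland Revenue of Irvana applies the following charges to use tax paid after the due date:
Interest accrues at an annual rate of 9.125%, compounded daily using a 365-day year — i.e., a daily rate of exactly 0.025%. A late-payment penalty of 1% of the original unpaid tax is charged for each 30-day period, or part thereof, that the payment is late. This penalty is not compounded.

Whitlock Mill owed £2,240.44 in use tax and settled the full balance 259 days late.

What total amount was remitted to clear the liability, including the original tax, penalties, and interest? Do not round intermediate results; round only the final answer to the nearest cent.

Penalty periods: ⌈259/30⌉ = 9; penalty = 9 × 1% × £2,240.44 = £201.64…
Interest: £2,240.44 × ((1 + 0.00025)^259 − 1) = £2,240.44 × 0.06688363… = £149.8488…
Total = £2,240.44 + £201.6396 + £149.8488… = £2,591.93

£2,591.93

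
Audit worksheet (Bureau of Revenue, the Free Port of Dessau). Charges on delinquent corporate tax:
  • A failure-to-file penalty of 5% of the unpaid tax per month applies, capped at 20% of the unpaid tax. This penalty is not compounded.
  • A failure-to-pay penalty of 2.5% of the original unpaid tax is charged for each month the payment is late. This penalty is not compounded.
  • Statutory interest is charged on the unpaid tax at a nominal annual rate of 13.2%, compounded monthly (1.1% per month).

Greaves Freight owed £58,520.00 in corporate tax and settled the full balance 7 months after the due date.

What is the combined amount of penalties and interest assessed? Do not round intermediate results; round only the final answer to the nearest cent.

Failure-to-file: 7 × 5% × £58,520.00 = £20,482.00, capped at 20% × £58,520.00 = £11,704.00
Failure-to-pay penalty: 7 × 2.5% × £58,520.00 = £10,241.00
Interest: £58,520.00 × ((1 + 0.011)^7 − 1) = £58,520.00 × 0.0795881… = £4,657.4957…
Penalties + interest = £21,945.0000 + £4,657.4957… = £26,602.50

£26,602.50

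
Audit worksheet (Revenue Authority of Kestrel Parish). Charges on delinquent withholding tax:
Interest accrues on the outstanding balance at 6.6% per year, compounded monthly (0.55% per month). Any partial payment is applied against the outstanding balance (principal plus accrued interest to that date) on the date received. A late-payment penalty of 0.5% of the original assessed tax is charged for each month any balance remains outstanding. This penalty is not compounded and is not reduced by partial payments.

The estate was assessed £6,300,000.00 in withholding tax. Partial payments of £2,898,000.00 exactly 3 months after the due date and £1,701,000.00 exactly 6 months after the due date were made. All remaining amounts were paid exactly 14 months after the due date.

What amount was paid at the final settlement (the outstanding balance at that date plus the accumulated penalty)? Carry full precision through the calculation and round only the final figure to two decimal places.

Balance at month 3: £6,300,000.0000 × (1 + 0.0055)^3 = £6,404,522.7732…
After £2,898,000.00 payment: £6,404,522.7732… − £2,898,000.00 = £3,506,522.7732…
Balance at month 6: £3,506,522.7732… × (1 + 0.0055)^3 = £3,564,699.1993…
After £1,701,000.00 payment: £3,564,699.1993… − £1,701,000.00 = £1,863,699.1993…
Balance at month 14: £1,863,699.1993… × (1 + 0.0055)^8 = £1,947,298.0012…
Penalty: 14 × 0.5% × £6,300,000.00 = £441,000.00
Final settlement = outstanding balance + penalty = £1,947,298.0012… + £441,000.00 = £2,388,298.00

£2,388,298.00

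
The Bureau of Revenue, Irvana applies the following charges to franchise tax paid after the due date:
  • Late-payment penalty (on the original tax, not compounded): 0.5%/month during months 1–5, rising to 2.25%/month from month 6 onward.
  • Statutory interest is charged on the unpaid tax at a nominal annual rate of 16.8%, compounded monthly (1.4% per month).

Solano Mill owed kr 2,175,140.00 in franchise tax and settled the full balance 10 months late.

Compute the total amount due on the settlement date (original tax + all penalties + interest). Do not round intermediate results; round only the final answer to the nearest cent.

kr 2,798,660.16

Penalty, months 1–5: 5 × 0.5% × kr 2,175,140.00 = kr 54,378.50
Penalty, months 6–10: 5 × 2.25% × kr 2,175,140.00 = kr 244,703.25
Interest: kr 2,175,140.00 × ((1 + 0.014)^10 − 1) = kr 2,175,140.00 × 0.1491575… = kr 324,438.4108…
Total = kr 2,175,140.00 + kr 299,081.7500 + kr 324,438.4108… = kr 2,798,660.16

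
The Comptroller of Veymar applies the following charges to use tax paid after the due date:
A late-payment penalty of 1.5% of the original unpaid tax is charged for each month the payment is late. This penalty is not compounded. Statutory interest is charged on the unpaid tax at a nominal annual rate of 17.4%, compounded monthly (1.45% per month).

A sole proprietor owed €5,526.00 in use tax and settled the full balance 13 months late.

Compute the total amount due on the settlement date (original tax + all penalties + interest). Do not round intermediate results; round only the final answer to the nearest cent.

€7,740.84

Late-payment penalty: 13 × 1.5% × €5,526.00 = €1,077.57
Interest: €5,526.00 × ((1 + 0.0145)^13 − 1) = €5,526.00 × 0.2058039… = €1,137.2721…
Total = €5,526.00 + €1,077.5700 + €1,137.2721… = €7,740.84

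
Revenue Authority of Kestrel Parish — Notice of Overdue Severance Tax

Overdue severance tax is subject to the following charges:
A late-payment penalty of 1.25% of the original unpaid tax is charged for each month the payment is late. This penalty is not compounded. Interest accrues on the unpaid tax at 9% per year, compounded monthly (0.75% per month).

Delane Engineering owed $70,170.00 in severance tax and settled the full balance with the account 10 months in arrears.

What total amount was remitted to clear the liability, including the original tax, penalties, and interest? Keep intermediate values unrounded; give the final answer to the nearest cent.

$84,385.22

Late-payment penalty: 10 × 1.25% × $70,170.00 = $8,771.25
Interest: $70,170.00 × ((1 + 0.0075)^10 − 1) = $70,170.00 × 0.0775825… = $5,443.9672…
Total = $70,170.00 + $8,771.2500 + $5,443.9672… = $84,385.22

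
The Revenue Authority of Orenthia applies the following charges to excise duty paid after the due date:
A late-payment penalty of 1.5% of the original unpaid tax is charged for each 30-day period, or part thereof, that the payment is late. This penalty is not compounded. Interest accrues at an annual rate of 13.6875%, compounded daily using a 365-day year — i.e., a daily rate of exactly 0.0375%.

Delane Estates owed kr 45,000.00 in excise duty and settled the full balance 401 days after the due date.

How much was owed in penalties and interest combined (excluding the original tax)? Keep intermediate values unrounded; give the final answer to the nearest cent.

kr 16,750.68

Penalty periods: ⌈401/30⌉ = 14; penalty = 14 × 1.5% × kr 45,000.00 = kr 9,450.00
Interest: kr 45,000.00 × ((1 + 0.000375)^401 − 1) = kr 45,000.00 × 0.16223725… = kr 7,300.6763…
Penalties + interest = kr 9,450.0000 + kr 7,300.6763… = kr 16,750.68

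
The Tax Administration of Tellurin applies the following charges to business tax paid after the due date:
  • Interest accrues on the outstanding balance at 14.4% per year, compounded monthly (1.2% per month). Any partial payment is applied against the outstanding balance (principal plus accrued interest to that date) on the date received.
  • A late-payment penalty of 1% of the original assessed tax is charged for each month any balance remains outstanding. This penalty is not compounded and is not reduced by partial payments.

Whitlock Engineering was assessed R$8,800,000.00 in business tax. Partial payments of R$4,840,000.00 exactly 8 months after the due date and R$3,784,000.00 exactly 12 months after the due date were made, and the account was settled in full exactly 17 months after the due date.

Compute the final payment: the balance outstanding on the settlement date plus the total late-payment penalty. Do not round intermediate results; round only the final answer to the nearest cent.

Balance at month 8: R$8,800,000.0000 × (1 + 0.012)^8 = R$9,681,146.0551…
After R$4,840,000.00 payment: R$9,681,146.0551… − R$4,840,000.00 = R$4,841,146.0551…
Balance at month 12: R$4,841,146.0551… × (1 + 0.012)^4 = R$5,077,737.3784…
After R$3,784,000.00 payment: R$5,077,737.3784… − R$3,784,000.00 = R$1,293,737.3784…
Balance at month 17: R$1,293,737.3784… × (1 + 0.012)^5 = R$1,373,247.0931…
Penalty: 17 × 1% × R$8,800,000.00 = R$1,496,000.00
Final settlement = outstanding balance + penalty = R$1,373,247.0931… + R$1,496,000.00 = R$2,869,247.09

R$2,869,247.09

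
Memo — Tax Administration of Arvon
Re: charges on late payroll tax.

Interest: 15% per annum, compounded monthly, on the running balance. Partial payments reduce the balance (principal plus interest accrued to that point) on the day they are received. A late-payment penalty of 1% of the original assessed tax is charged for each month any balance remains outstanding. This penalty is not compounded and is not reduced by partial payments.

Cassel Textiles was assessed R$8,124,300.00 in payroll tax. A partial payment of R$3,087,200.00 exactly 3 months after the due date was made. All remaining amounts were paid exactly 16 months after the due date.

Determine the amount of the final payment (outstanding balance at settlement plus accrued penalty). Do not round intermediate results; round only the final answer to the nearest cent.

Monthly rate = 15% ÷ 12 = 1.25%
Balance at month 3: R$8,124,300.0000 × (1 + 0.0125)^3 = R$8,432,785.3834…
After R$3,087,200.00 payment: R$8,432,785.3834… − R$3,087,200.00 = R$5,345,585.3834…
Balance at month 16: R$5,345,585.3834… × (1 + 0.0125)^13 = R$6,282,473.7884…
Penalty: 16 × 1% × R$8,124,300.00 = R$1,299,888.00
Final settlement = outstanding balance + penalty = R$6,282,473.7884… + R$1,299,888.00 = R$7,582,361.79

R$7,582,361.79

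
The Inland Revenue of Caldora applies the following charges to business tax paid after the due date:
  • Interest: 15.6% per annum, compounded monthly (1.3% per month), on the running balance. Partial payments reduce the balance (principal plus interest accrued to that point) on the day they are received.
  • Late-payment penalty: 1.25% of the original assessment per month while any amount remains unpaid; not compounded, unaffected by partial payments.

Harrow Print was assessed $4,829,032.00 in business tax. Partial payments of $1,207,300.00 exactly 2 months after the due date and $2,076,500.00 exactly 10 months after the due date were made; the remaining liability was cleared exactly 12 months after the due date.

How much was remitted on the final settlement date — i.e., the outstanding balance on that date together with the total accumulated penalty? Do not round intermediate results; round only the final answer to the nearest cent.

Balance at month 2: $4,829,032.0000 × (1 + 0.013)^2 = $4,955,402.9384…
After $1,207,300.00 payment: $4,955,402.9384… − $1,207,300.00 = $3,748,102.9384…
Balance at month 10: $3,748,102.9384… × (1 + 0.013)^8 = $4,156,110.3756…
After $2,076,500.00 payment: $4,156,110.3756… − $2,076,500.00 = $2,079,610.3756…
Balance at month 12: $2,079,610.3756… × (1 + 0.013)^2 = $2,134,031.6995…
Penalty: 12 × 1.25% × $4,829,032.00 = $724,354.80
Final settlement = outstanding balance + penalty = $2,134,031.6995… + $724,354.80 = $2,858,386.50

$2,858,386.50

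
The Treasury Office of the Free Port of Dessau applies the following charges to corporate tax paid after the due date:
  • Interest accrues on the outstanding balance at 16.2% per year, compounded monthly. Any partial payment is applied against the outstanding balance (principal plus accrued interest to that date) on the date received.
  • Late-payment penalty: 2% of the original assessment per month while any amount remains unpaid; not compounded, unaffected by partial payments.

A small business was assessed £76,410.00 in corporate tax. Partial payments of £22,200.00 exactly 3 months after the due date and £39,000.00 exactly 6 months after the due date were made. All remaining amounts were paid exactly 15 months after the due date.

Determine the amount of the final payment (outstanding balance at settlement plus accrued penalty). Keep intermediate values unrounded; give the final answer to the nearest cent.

Monthly rate = 16.2% ÷ 12 = 1.35%
Balance at month 3: £76,410.0000 × (1 + 0.0135)^3 = £79,546.5702…
After £22,200.00 payment: £79,546.5702… − £22,200.00 = £57,346.5702…
Balance at month 6: £57,346.5702… × (1 + 0.0135)^3 = £59,700.6016…
After £39,000.00 payment: £59,700.6016… − £39,000.00 = £20,700.6016…
Balance at month 15: £20,700.6016… × (1 + 0.0135)^9 = £23,355.9074…
Penalty: 15 × 2% × £76,410.00 = £22,923.00
Final settlement = outstanding balance + penalty = £23,355.9074… + £22,923.00 = £46,278.91

£46,278.91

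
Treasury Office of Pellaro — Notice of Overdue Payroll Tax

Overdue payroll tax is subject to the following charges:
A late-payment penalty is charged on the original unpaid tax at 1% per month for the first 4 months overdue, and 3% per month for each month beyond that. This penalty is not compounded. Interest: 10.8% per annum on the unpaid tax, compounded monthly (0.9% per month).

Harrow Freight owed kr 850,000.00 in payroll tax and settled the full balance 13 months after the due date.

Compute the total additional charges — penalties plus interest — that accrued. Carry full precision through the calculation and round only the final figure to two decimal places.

kr 368,501.57

Penalty, months 1–4: 4 × 1% × kr 850,000.00 = kr 34,000.00
Penalty, months 5–13: 9 × 3% × kr 850,000.00 = kr 229,500.00
Interest: kr 850,000.00 × ((1 + 0.009)^13 − 1) = kr 850,000.00 × 0.1235313… = kr 105,001.5727…
Penalties + interest = kr 263,500.0000 + kr 105,001.5727… = kr 368,501.57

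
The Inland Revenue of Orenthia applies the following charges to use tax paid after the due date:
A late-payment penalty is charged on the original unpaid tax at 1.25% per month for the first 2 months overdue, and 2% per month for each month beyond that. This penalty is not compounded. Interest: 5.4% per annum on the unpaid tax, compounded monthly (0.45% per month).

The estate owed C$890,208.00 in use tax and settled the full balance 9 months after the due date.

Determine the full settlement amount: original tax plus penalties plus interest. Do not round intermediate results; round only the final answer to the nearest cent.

C$1,073,801.57

Penalty, months 1–2: 2 × 1.25% × C$890,208.00 = C$22,255.20
Penalty, months 3–9: 7 × 2% × C$890,208.00 = C$124,629.12
Interest: C$890,208.00 × ((1 + 0.0045)^9 − 1) = C$890,208.00 × 0.0412367… = C$36,709.2459…
Total = C$890,208.00 + C$146,884.3200 + C$36,709.2459… = C$1,073,801.57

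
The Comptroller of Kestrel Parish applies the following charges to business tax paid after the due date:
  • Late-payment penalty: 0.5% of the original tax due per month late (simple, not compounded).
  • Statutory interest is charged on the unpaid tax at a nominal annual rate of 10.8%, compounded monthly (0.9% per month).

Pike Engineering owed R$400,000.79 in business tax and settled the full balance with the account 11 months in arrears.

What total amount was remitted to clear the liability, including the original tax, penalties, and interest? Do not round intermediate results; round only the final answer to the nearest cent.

R$463,431.91

Late-payment penalty: 11 × 0.5% × R$400,000.79 = R$22,000.04…
Interest: R$400,000.79 × ((1 + 0.009)^11 − 1) = R$400,000.79 × 0.1035775… = R$41,431.0729…
Total = R$400,000.79 + R$22,000.0435… + R$41,431.0729… = R$463,431.91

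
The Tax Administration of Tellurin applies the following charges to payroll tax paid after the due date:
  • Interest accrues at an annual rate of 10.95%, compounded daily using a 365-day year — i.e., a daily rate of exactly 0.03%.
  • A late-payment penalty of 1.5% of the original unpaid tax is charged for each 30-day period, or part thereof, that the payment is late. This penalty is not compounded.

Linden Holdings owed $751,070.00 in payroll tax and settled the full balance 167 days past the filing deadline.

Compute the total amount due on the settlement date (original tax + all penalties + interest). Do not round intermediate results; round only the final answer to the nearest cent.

Penalty periods: ⌈167/30⌉ = 6; penalty = 6 × 1.5% × $751,070.00 = $67,596.30
Interest: $751,070.00 × ((1 + 0.0003)^167 − 1) = $751,070.00 × 0.05136833… = $38,581.2111…
Total = $751,070.00 + $67,596.3000 + $38,581.2111… = $857,247.51

$857,247.51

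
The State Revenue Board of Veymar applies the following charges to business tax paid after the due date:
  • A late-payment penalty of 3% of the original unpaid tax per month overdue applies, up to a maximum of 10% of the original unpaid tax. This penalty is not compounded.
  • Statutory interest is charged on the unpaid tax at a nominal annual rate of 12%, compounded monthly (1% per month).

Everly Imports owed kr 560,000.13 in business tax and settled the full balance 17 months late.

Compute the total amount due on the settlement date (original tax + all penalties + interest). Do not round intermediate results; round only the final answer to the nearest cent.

kr 719,210.65

Penalty (uncapped): 17 × 3% × kr 560,000.13 = kr 285,600.07…; cap = 10% × kr 560,000.13 = kr 56,000.01… → penalty = kr 56,000.01…
Interest: kr 560,000.13 × ((1 + 0.01)^17 − 1) = kr 560,000.13 × 0.1843044… = kr 103,210.5055…
Total = kr 560,000.13 + kr 56,000.0130 + kr 103,210.5055… = kr 719,210.65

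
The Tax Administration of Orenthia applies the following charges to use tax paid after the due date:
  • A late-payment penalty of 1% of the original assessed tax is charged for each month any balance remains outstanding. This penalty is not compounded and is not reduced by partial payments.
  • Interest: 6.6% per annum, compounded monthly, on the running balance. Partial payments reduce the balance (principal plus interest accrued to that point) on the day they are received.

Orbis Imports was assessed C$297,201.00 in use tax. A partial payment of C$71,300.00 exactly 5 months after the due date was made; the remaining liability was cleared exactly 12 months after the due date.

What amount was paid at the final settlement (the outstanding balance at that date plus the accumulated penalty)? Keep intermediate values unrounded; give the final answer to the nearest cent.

Monthly rate = 6.6% ÷ 12 = 0.55%
Balance at month 5: C$297,201.0000 × (1 + 0.0055)^5 = C$305,464.4266…
After C$71,300.00 payment: C$305,464.4266… − C$71,300.00 = C$234,164.4266…
Balance at month 12: C$234,164.4266… × (1 + 0.0055)^7 = C$243,329.8811…
Penalty: 12 × 1% × C$297,201.00 = C$35,664.12
Final settlement = outstanding balance + penalty = C$243,329.8811… + C$35,664.12 = C$278,994.00

C$278,994.00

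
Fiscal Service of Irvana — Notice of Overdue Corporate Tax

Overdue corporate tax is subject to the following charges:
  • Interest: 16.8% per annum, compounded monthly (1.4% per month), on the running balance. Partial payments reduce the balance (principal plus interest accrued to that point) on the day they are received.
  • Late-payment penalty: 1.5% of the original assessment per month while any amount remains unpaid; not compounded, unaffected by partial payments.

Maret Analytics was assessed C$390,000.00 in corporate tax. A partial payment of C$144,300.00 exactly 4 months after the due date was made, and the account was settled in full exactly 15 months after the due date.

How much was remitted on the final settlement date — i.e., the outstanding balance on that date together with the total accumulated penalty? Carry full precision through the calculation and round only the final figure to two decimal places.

Balance at month 4: C$390,000.0000 × (1 + 0.014)^4 = C$412,302.9356…
After C$144,300.00 payment: C$412,302.9356… − C$144,300.00 = C$268,002.9356…
Balance at month 15: C$268,002.9356… × (1 + 0.014)^11 = C$312,289.2654…
Penalty: 15 × 1.5% × C$390,000.00 = C$87,750.00
Final settlement = outstanding balance + penalty = C$312,289.2654… + C$87,750.00 = C$400,039.27

C$400,039.27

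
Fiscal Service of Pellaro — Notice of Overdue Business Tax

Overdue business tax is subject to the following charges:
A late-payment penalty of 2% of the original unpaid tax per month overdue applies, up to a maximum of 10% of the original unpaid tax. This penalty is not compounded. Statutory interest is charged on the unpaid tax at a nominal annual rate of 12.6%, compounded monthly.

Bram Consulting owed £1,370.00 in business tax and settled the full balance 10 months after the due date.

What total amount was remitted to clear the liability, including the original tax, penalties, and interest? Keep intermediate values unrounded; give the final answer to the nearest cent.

Penalty (uncapped): 10 × 2% × £1,370.00 = £274.00; cap = 10% × £1,370.00 = £137.00 → penalty = £137.00
Interest (12.6%/yr ÷ 12 = 1.05%/month): £1,370.00 × ((1 + 0.0105)^10 − 1) = £150.8408…
Total = £1,370.00 + £137.0000 + £150.8408… = £1,657.84

£1,657.84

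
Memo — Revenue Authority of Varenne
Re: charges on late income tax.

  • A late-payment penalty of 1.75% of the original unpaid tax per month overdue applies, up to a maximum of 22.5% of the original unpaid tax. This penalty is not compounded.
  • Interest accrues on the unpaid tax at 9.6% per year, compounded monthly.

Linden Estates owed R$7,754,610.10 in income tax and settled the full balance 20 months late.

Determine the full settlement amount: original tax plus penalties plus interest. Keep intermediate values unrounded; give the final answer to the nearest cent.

R$10,839,115.17

Penalty (uncapped): 20 × 1.75% × R$7,754,610.10 = R$2,714,113.54…; cap = 22.5% × R$7,754,610.10 = R$1,744,787.27… → penalty = R$1,744,787.27…
Interest (9.6%/yr ÷ 12 = 0.8%/month): R$7,754,610.10 × ((1 + 0.008)^20 − 1) = R$1,339,717.7965…
Total = R$7,754,610.10 + R$1,744,787.2725 + R$1,339,717.7965… = R$10,839,115.17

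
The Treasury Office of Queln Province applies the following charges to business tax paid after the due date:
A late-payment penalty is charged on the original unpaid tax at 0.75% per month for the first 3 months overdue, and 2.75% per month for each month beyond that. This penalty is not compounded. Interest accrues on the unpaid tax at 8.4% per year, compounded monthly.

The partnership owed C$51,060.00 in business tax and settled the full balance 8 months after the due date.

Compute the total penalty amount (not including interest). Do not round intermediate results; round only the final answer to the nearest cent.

C$8,169.60

Penalty, months 1–3: 3 × 0.75% × C$51,060.00 = C$1,148.85
Penalty, months 4–8: 5 × 2.75% × C$51,060.00 = C$7,020.75
Total penalty = C$1,148.85 + C$7,020.75 = C$8,169.60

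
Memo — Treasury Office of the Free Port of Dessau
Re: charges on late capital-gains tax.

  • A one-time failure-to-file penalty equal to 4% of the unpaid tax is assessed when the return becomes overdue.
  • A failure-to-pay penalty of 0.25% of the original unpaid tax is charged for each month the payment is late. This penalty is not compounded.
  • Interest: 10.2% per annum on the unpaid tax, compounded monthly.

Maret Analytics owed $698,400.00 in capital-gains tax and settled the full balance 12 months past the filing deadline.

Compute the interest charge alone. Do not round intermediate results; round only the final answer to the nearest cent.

$74,663.31

Interest (10.2%/yr ÷ 12 = 0.85%/month): $698,400.00 × ((1 + 0.0085)^12 − 1) = $74,663.3089…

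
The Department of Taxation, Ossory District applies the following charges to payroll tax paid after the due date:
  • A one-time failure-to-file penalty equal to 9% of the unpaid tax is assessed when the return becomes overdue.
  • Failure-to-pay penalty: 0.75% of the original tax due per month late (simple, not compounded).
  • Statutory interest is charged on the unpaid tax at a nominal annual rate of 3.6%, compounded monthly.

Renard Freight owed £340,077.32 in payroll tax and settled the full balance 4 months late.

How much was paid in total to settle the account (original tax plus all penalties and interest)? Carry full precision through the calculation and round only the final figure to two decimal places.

Failure-to-file penalty: 9% × £340,077.32 = £30,606.96…
Failure-to-pay penalty: 4 × 0.75% × £340,077.32 = £10,202.32…
Interest (3.6%/yr ÷ 12 = 0.3%/month): £340,077.32 × ((1 + 0.003)^4 − 1) = £4,099.3288…
Total = £340,077.32 + £40,809.2784 + £4,099.3288… = £384,985.93

£384,985.93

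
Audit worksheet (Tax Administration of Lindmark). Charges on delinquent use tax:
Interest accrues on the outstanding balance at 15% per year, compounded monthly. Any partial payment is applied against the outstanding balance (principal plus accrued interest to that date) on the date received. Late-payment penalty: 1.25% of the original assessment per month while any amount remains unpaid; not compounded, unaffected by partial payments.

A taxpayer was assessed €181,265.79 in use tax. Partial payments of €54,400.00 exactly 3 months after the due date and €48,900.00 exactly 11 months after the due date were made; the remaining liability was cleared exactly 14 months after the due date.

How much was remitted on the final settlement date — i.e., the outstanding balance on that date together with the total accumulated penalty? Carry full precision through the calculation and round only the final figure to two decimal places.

€134,297.36

Monthly rate = 15% ÷ 12 = 1.25%
Balance at month 3: €181,265.7900 × (1 + 0.0125)^3 = €188,148.5795…
After €54,400.00 payment: €188,148.5795… − €54,400.00 = €133,748.5795…
Balance at month 11: €133,748.5795… × (1 + 0.0125)^8 = €147,723.4471…
After €48,900.00 payment: €147,723.4471… − €48,900.00 = €98,823.4471…
Balance at month 14: €98,823.4471… × (1 + 0.0125)^3 = €102,575.8429…
Penalty: 14 × 1.25% × €181,265.79 = €31,721.51…
Final settlement = outstanding balance + penalty = €102,575.8429… + €31,721.51… = €134,297.36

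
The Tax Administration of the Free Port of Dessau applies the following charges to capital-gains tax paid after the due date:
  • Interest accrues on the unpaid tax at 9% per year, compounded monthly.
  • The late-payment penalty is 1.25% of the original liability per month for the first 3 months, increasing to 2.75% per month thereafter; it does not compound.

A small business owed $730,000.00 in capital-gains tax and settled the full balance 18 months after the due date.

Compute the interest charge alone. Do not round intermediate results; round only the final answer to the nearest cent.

$105,091.08

Interest (9%/yr ÷ 12 = 0.75%/month): $730,000.00 × ((1 + 0.0075)^18 − 1) = $105,091.0838…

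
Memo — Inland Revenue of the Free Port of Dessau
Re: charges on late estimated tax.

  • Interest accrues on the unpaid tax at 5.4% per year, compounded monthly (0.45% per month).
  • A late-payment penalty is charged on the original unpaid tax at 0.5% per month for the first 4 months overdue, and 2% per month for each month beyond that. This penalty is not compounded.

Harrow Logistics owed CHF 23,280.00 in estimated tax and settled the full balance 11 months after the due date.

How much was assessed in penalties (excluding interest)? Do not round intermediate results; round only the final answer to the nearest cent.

CHF 3,724.80

Penalty, months 1–4: 4 × 0.5% × CHF 23,280.00 = CHF 465.60
Penalty, months 5–11: 7 × 2% × CHF 23,280.00 = CHF 3,259.20
Total penalty = CHF 465.60 + CHF 3,259.20 = CHF 3,724.80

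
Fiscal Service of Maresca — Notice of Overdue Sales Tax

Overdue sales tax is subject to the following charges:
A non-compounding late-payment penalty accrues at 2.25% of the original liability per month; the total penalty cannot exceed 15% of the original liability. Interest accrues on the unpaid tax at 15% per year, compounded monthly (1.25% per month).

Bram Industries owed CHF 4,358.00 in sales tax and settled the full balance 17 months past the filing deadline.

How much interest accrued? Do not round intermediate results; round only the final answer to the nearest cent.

Interest: CHF 4,358.00 × ((1 + 0.0125)^17 − 1) = CHF 4,358.00 × 0.2351382… = CHF 1,024.7321…

CHF 1,024.73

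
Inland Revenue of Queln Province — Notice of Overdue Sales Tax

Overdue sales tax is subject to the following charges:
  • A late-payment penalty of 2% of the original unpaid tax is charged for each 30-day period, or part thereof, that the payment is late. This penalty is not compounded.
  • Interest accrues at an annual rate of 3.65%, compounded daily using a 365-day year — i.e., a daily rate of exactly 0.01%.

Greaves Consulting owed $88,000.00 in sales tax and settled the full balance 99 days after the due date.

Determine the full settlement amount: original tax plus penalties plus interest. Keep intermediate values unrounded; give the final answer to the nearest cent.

$95,915.48

Penalty periods: ⌈99/30⌉ = 4; penalty = 4 × 2% × $88,000.00 = $7,040.00
Interest: $88,000.00 × ((1 + 0.0001)^99 − 1) = $88,000.00 × 0.00994867… = $875.4827…
Total = $88,000.00 + $7,040.0000 + $875.4827… = $95,915.48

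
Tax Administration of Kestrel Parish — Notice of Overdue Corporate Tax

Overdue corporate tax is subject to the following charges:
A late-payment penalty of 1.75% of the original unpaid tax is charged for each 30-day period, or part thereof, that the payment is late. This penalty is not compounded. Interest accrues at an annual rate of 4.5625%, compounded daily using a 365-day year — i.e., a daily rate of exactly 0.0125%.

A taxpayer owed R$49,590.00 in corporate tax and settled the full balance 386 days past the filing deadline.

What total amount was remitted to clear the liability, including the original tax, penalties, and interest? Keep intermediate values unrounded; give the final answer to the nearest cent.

R$63,322.95

Penalty periods: ⌈386/30⌉ = 13; penalty = 13 × 1.75% × R$49,590.00 = R$11,281.73…
Interest: R$49,590.00 × ((1 + 0.000125)^386 − 1) = R$49,590.00 × 0.04942982… = R$2,451.2246…
Total = R$49,590.00 + R$11,281.7250 + R$2,451.2246… = R$63,322.95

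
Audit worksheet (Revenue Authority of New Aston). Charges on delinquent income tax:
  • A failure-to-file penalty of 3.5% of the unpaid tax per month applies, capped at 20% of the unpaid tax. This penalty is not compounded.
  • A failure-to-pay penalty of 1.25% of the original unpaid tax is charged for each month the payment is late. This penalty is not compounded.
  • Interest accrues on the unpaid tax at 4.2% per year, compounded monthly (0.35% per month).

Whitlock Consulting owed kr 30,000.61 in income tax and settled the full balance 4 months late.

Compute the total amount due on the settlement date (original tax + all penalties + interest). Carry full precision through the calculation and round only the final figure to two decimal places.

Failure-to-file: 4 × 3.5% × kr 30,000.61 = kr 4,200.09… (under the 20% cap)
Failure-to-pay penalty: 4 × 1.25% × kr 30,000.61 = kr 1,500.03…
Interest: kr 30,000.61 × ((1 + 0.0035)^4 − 1) = kr 30,000.61 × 0.0140737… = kr 422.2187…
Total = kr 30,000.61 + kr 5,700.1159 + kr 422.2187… = kr 36,122.94

kr 36,122.94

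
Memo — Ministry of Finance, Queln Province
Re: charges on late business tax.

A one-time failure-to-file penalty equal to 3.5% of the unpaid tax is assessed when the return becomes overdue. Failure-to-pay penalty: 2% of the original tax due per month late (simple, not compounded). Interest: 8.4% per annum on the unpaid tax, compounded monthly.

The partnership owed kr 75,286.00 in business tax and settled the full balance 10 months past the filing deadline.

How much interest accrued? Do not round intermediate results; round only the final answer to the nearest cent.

Interest (8.4%/yr ÷ 12 = 0.7%/month): kr 75,286.00 × ((1 + 0.007)^10 − 1) = kr 5,439.1627…

kr 5,439.16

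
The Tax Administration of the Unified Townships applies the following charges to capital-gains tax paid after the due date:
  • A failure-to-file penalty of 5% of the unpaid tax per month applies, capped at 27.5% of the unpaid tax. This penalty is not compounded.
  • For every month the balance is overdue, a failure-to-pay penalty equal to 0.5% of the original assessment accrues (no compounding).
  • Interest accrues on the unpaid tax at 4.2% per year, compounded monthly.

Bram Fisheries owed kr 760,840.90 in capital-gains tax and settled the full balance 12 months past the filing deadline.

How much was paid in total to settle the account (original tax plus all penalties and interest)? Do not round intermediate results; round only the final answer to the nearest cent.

Failure-to-file: 12 × 5% × kr 760,840.90 = kr 456,504.54, capped at 27.5% × kr 760,840.90 = kr 209,231.25…
Failure-to-pay penalty = 0.5% × kr 760,840.90 × 12 mo = kr 45,650.45…
Interest (4.2%/yr ÷ 12 = 0.35%/month): kr 760,840.90 × ((1 + 0.0035)^12 − 1) = kr 32,577.6911…
Total = kr 760,840.90 + kr 254,881.7015 + kr 32,577.6911… = kr 1,048,300.29

kr 1,048,300.29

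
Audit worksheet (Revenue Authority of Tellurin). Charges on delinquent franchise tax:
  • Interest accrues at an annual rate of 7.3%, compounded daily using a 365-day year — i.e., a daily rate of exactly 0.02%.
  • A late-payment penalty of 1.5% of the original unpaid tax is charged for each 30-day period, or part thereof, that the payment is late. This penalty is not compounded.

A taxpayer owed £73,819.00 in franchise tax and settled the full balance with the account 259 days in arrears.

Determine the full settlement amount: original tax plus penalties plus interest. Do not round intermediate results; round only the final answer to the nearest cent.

Penalty periods: ⌈259/30⌉ = 9; penalty = 9 × 1.5% × £73,819.00 = £9,965.57…
Interest: £73,819.00 × ((1 + 0.0002)^259 − 1) = £73,819.00 × 0.05315963… = £3,924.1910…
Total = £73,819.00 + £9,965.5650 + £3,924.1910… = £87,708.76

£87,708.76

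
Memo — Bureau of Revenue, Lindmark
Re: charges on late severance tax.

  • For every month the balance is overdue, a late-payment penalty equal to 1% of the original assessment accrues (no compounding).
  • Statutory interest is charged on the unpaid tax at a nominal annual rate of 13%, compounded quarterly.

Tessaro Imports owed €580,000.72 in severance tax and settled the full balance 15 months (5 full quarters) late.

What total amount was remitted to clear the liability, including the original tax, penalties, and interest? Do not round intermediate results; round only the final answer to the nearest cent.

€767,579.56

Late-payment penalty = 1% × €580,000.72 × 15 mo = €87,000.11…
Interest (13%/yr ÷ 4 = 3.25%/quarter): €580,000.72 × ((1 + 0.0325)^5 − 1) = €100,578.7344…
Total = €580,000.72 + €87,000.1080 + €100,578.7344… = €767,579.56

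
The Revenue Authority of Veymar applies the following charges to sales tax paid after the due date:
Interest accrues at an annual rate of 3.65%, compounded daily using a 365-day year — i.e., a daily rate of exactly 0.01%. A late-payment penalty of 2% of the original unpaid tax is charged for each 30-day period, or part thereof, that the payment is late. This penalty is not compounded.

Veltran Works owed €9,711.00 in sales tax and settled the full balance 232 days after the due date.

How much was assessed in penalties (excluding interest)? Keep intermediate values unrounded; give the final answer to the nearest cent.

Penalty periods: ⌈232/30⌉ = 8; penalty = 8 × 2% × €9,711.00 = €1,553.76

€1,553.76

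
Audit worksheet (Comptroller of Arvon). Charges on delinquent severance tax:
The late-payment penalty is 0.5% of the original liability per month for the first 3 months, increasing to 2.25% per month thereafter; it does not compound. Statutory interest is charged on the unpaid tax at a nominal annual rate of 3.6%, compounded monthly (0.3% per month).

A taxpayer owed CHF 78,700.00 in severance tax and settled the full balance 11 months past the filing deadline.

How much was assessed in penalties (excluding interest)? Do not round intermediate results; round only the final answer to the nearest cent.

Penalty, months 1–3: 3 × 0.5% × CHF 78,700.00 = CHF 1,180.50
Penalty, months 4–11: 8 × 2.25% × CHF 78,700.00 = CHF 14,166.00
Total penalty = CHF 1,180.50 + CHF 14,166.00 = CHF 15,346.50

CHF 15,346.50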